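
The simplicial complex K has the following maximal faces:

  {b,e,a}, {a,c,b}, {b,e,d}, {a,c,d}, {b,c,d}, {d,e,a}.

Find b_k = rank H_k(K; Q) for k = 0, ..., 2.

We work with the vertex ordering a < b < c < d < e. The simplices of K, each written with vertices in increasing order, are:

  0-simplices (5): a, b, c, d, e
  1-simplices (9): ab, ac, ad, ae, bc, bd, be, cd, de
  2-simplices (6): abc, abe, acd, ade, bcd, bde

giving chain groups C_0 ≅ Z^5, C_1 ≅ Z^9, C_2 ≅ Z^6.

The boundary map ∂_1: C_1 → C_0 sends each edge [p,q] (with p < q) to q − p. For instance
  ∂bc = c − b.
The 5×9 boundary matrix has rank 4 and Smith normal form diag(1,1,1,1).

The boundary map ∂_2: C_2 → C_1 maps a triangle to the signed sum of its edges. For instance
  ∂abe = be − ae + ab,
  ∂ade = de − ae + ad.
The 9×6 boundary matrix has rank 5 and Smith normal form diag(1,1,1,1,1).

From H_k ≅ ker(∂_k) / im(∂_{k+1}) we obtain:

  H_0: rank C_0 − rank ∂_1 = 5 − 4 = 1, and the invariant factors of ∂_1 are all 1, so H_0 = Z.
  H_1: rank ker ∂_1 − rank ∂_2 = (9 − 4) − 5 = 0, and the invariant factors of ∂_2 are all 1, so H_1 = 0.
  H_2: rank ker ∂_2 − rank ∂_3 = (6 − 5) − 0 = 1, and there is no ∂_3, so H_2 = Z.

(K is a triangulation of the 2-sphere S^2.)

Hence the Betti numbers are b_0 = 1, b_1 = 0, b_2 = 1.

b_0 = 1, b_1 = 0, b_2 = 1.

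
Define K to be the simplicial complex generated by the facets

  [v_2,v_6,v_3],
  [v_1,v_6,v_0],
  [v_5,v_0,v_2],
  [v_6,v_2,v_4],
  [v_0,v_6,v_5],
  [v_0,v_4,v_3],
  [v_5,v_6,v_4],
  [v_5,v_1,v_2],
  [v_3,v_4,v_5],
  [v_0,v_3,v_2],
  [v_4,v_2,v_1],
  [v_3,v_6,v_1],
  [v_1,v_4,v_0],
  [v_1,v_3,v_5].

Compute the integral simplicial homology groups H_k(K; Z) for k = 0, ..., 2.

H_0 ≅ Z,  H_1 ≅ Z^2,  H_2 ≅ Z.

Order the vertices as v_0 < v_1 < v_2 < v_3 < v_4 < v_5 < v_6. Listing each simplex with vertices in this order, K has dimension 2 with simplices:

  0-simplices (7): [v_0], [v_1], [v_2], [v_3], [v_4], [v_5], [v_6]
  1-simplices (21): (21 of them)
  2-simplices (14): (14 of them)

giving chain groups C_0 ≅ Z^7, C_1 ≅ Z^21, C_2 ≅ Z^14.

∂_1: C_1 → C_0 maps an edge to its endpoints' difference, ∂[p,q] = q − p.
As a 7×21 matrix over Z this has rank 6, with invariant factors (1,1,1,1,1,1).

The boundary map ∂_2: C_2 → C_1 acts by ∂[p,q,r] = [q,r] − [p,r] + [p,q]. For instance
  ∂[v_2,v_4,v_6] = [v_4,v_6] − [v_2,v_6] + [v_2,v_4],
  ∂[v_0,v_5,v_6] = [v_5,v_6] − [v_0,v_6] + [v_0,v_5].
The 21×14 boundary matrix has rank 13 and Smith normal form diag(1,1,1,1,1,1,1,1,1,1,1,1,1).

From H_k ≅ ker(∂_k) / im(∂_{k+1}) we obtain:

  H_0: rank C_0 − rank ∂_1 = 7 − 6 = 1, and the invariant factors of ∂_1 are all 1, so H_0 ≅ Z.
  H_1: rank ker ∂_1 − rank ∂_2 = (21 − 6) − 13 = 2, and the invariant factors of ∂_2 are all 1, so H_1 ≅ Z^2.
  H_2: rank ker ∂_2 − rank ∂_3 = (14 − 13) − 0 = 1, and there is no ∂_3, so H_2 ≅ Z.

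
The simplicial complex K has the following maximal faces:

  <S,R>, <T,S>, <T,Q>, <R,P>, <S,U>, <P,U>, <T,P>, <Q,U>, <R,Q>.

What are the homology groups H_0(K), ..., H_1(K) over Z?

Take the total order P < Q < R < S < T < U on the vertex set. Then K (dimension 1) consists of the simplices:

  0-simplices (6): P, Q, R, S, T, U
  1-simplices (9): PR, PT, PU, QR, QT, QU, RS, ST, SU

giving chain groups C_0 ≅ Z^6, C_1 ≅ Z^9.

The boundary map ∂_1: C_1 → C_0 maps an edge to its endpoints' difference, ∂[p,q] = q − p. For instance
  ∂PR = R − P.
This gives a 6×9 integer matrix of rank 5; reducing to Smith normal form yields diagonal entries (1,1,1,1,1).

Computing H_k = (kernel of ∂_k) / (image of ∂_{k+1}):

  H_0: rank C_0 − rank ∂_1 = 6 − 5 = 1, and the invariant factors of ∂_1 are all 1, so H_0 = Z.
  H_1: rank ker ∂_1 − rank ∂_2 = (9 − 5) − 0 = 4, and there is no ∂_2, so H_1 = Z^4.

H_0 ≅ Z,  H_1 ≅ Z^4.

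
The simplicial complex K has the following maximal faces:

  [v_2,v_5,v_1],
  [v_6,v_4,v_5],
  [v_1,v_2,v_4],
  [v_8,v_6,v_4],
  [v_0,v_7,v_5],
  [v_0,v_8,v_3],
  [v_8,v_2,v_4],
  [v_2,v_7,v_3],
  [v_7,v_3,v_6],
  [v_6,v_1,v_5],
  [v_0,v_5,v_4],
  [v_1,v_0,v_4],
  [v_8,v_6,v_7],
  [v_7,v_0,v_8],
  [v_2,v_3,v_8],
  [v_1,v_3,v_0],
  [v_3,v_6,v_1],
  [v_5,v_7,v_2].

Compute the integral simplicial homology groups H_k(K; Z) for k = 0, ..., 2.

H_0 = Z,  H_1 = Z ⊕ Z_2,  H_2 = 0.

Order the vertices as v_0 < v_1 < v_2 < v_3 < v_4 < v_5 < v_6 < v_7 < v_8. Listing each simplex with vertices in this order, K has dimension 2 with simplices:

  0-simplices (9): [v_0], [v_1], [v_2], [v_3], [v_4], [v_5], [v_6], [v_7], [v_8]
  1-simplices (27): (27 of them)
  2-simplices (18): (18 of them)

Hence C_0 ≅ Z^9, C_1 ≅ Z^27, C_2 ≅ Z^18.

The boundary map ∂_1: C_1 → C_0 sends each edge [p,q] (with p < q) to q − p. For instance
  ∂[v_3,v_6] = [v_6] − [v_3].
The 9×27 boundary matrix has rank 8 and Smith normal form diag(1,1,1,1,1,1,1,1).

The boundary map ∂_2: C_2 → C_1 maps a triangle to the signed sum of its edges. For instance
  ∂[v_2,v_5,v_7] = [v_5,v_7] − [v_2,v_7] + [v_2,v_5],
  ∂[v_0,v_5,v_7] = [v_5,v_7] − [v_0,v_7] + [v_0,v_5].
The resulting 27×18 matrix has rank 18, and its Smith normal form has invariant factors (1,1,1,1,1,1,1,1,1,1,1,1,1,1,1,1,1,2).

Now H_k = ker ∂_k / im ∂_{k+1}, so:

  H_0: rank C_0 − rank ∂_1 = 9 − 8 = 1, and the invariant factors of ∂_1 are all 1, so H_0 ≅ Z.
  H_1: rank ker ∂_1 − rank ∂_2 = (27 − 8) − 18 = 1, and ∂_2 has invariant factor 2 > 1, so H_1 ≅ Z ⊕ Z_2.
  H_2: rank ker ∂_2 − rank ∂_3 = (18 − 18) − 0 = 0, and there is no ∂_3, so H_2 ≅ 0.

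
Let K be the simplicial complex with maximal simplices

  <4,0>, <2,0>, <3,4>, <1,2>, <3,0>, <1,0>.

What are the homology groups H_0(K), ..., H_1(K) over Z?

H_0 = Z,  H_1 = Z^2.

Fix the vertex order 0 < 1 < 2 < 3 < 4 and write every simplex with vertices in increasing order. Then dim K = 1 and the simplices of K are:

  0-simplices (5): [0], [1], [2], [3], [4]
  1-simplices (6): [0,1], [0,2], [0,3], [0,4], [1,2], [3,4]

giving chain groups C_0 ≅ Z^5, C_1 ≅ Z^6.

Boundary ∂_1: C_1 → C_0 maps an edge to its endpoints' difference, ∂[p,q] = q − p. For instance
  ∂[0,1] = [1] − [0].
As a 5×6 matrix over Z this has rank 4, with invariant factors (1,1,1,1).

Now H_k = ker ∂_k / im ∂_{k+1}, so:

  H_0: rank C_0 − rank ∂_1 = 5 − 4 = 1, and the invariant factors of ∂_1 are all 1, so H_0 = Z.
  H_1: rank ker ∂_1 − rank ∂_2 = (6 − 4) − 0 = 2, and there is no ∂_2, so H_1 = Z^2.

(K is a triangulation of a wedge of 2 circles.)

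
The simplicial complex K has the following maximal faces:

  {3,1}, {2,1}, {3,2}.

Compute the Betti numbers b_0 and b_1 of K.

Order the vertices as 1 < 2 < 3. Listing each simplex with vertices in this order, K has dimension 1 with simplices:

  0-simplices (3): [1], [2], [3]
  1-simplices (3): [1,2], [1,3], [2,3]

Hence C_0 ≅ Z^3, C_1 ≅ Z^3.

The boundary map ∂_1: C_1 → C_0 is given by ∂[p,q] = [q] − [p]. For instance
  ∂[1,3] = [3] − [1].
The resulting 3×3 matrix has rank 2, and its Smith normal form has invariant factors (1,1).

Now H_k = ker ∂_k / im ∂_{k+1}, so:

  H_0: rank C_0 − rank ∂_1 = 3 − 2 = 1, and the invariant factors of ∂_1 are all 1, so H_0 = Z.
  H_1: rank ker ∂_1 − rank ∂_2 = (3 − 2) − 0 = 1, and there is no ∂_2, so H_1 = Z.

As a check, the Euler characteristic is 3 − 3 = 0, which agrees with 1 − 1 = 0.

Hence the Betti numbers are b_0 = 1, b_1 = 1.

b_0 = 1, b_1 = 1.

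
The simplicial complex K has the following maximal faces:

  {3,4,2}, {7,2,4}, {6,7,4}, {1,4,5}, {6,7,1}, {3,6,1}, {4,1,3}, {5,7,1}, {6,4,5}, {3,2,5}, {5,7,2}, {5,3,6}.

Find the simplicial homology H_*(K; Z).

H_0 ≅ Z,  H_1 ≅ Z/2,  H_2 = 0.

We work with the vertex ordering 1 < 2 < 3 < 4 < 5 < 6 < 7. The simplices of K, each written with vertices in increasing order, are:

  0-simplices (7): [1], [2], [3], [4], [5], [6], [7]
  1-simplices (18): [1,3], [1,4], [1,5], [1,6], [1,7], [2,3], [2,4], [2,5], [2,7], [3,4], [3,5], [3,6], [4,5], [4,6], [4,7], [5,6], [5,7], [6,7]
  2-simplices (12): [1,3,4], [1,3,6], [1,4,5], [1,5,7], [1,6,7], [2,3,4], [2,3,5], [2,4,7], [2,5,7], [3,5,6], [4,5,6], [4,6,7]

so the chain groups are C_0 ≅ Z^7, C_1 ≅ Z^18, C_2 ≅ Z^12.

The boundary map ∂_1: C_1 → C_0 is given by ∂[p,q] = [q] − [p]. For instance
  ∂[6,7] = [7] − [6].
The 7×18 boundary matrix has rank 6 and Smith normal form diag(1,1,1,1,1,1).

∂_2: C_2 → C_1 acts by ∂[p,q,r] = [q,r] − [p,r] + [p,q]. For instance
  ∂[1,5,7] = [5,7] − [1,7] + [1,5],
  ∂[1,3,4] = [3,4] − [1,4] + [1,3].
The 18×12 boundary matrix has rank 12 and Smith normal form diag(1,1,1,1,1,1,1,1,1,1,1,2).

Reading off H_k = ker ∂_k / im ∂_{k+1}:

  H_0: rank C_0 − rank ∂_1 = 7 − 6 = 1, and the invariant factors of ∂_1 are all 1, so H_0 ≅ Z.
  H_1: rank ker ∂_1 − rank ∂_2 = (18 − 6) − 12 = 0, and ∂_2 has invariant factor 2 > 1, so H_1 ≅ Z/2.
  H_2: rank ker ∂_2 − rank ∂_3 = (12 − 12) − 0 = 0, and there is no ∂_3, so H_2 ≅ 0.

As a check, the Euler characteristic is 7 − 18 + 12 = 1, which agrees with 1 − 0 + 0 = 1.
(K is a triangulation of the real projective plane RP^2.)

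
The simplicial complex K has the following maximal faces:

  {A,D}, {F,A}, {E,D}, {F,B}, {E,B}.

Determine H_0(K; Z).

H_0 ≅ Z.

K has 5 vertices, 5 edges.
rank ∂_0 = 0, rank ∂_1 = 4 ⇒ b_0 = 5 − 0 − 4 = 1; all invariant factors of ∂_1 are 1 so no torsion. So H_0 ≅ Z.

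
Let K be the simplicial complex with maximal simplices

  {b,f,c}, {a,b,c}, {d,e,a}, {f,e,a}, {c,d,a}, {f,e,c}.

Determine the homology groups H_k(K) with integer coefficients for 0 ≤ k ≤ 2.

Take the total order a < b < c < d < e < f on the vertex set. Then K (dimension 2) consists of the simplices:

  0-simplices (6): a, b, c, d, e, f
  1-simplices (12): ab, ac, ad, ae, af, bc, bf, cd, ce, cf, de, ef
  2-simplices (6): abc, acd, ade, aef, bcf, cef

giving chain groups C_0 ≅ Z^6, C_1 ≅ Z^12, C_2 ≅ Z^6.

∂_1: C_1 → C_0 is given by ∂[p,q] = [q] − [p]. For instance
  ∂ae = e − a.
As a 6×12 matrix over Z this has rank 5, with invariant factors (1,1,1,1,1).

∂_2: C_2 → C_1 maps a triangle to the signed sum of its edges. For instance
  ∂cef = ef − cf + ce,
  ∂abc = bc − ac + ab.
This gives a 12×6 integer matrix of rank 6; reducing to Smith normal form yields diagonal entries (1,1,1,1,1,1).

Now H_k = ker ∂_k / im ∂_{k+1}, so:

  H_0: rank C_0 − rank ∂_1 = 6 − 5 = 1, and the invariant factors of ∂_1 are all 1, so H_0 ≅ Z.
  H_1: rank ker ∂_1 − rank ∂_2 = (12 − 5) − 6 = 1, and the invariant factors of ∂_2 are all 1, so H_1 ≅ Z.
  H_2: rank ker ∂_2 − rank ∂_3 = (6 − 6) − 0 = 0, and there is no ∂_3, so H_2 ≅ 0.

As a check, the Euler characteristic is 6 − 12 + 6 = 0, which agrees with 1 − 1 + 0 = 0.

H_0 = Z,  H_1 = Z,  H_2 = 0.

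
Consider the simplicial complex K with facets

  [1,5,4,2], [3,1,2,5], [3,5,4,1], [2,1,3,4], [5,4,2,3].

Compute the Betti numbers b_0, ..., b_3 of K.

b_0 = 1, b_1 = 0, b_2 = 0, b_3 = 1.

K has 5 vertices, 10 edges, 10 triangles, 5 3-simplices.
rank ∂_0 = 0, rank ∂_1 = 4 ⇒ b_0 = 5 − 0 − 4 = 1; all invariant factors of ∂_1 are 1 so no torsion. So H_0 ≅ Z.
rank ∂_1 = 4, rank ∂_2 = 6 ⇒ b_1 = 10 − 4 − 6 = 0; all invariant factors of ∂_2 are 1 so no torsion. So H_1 ≅ 0.
rank ∂_2 = 6, rank ∂_3 = 4 ⇒ b_2 = 10 − 6 − 4 = 0; all invariant factors of ∂_3 are 1 so no torsion. So H_2 ≅ 0.
rank ∂_3 = 4, rank ∂_4 = 0 ⇒ b_3 = 5 − 4 − 0 = 1. So H_3 ≅ Z.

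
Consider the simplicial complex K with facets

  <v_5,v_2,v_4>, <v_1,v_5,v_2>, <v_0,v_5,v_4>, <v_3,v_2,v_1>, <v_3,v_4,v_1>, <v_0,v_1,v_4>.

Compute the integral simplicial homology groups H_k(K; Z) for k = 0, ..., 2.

H_0 = Z,  H_1 = Z,  H_2 = 0.

We work with the vertex ordering v_0 < v_1 < v_2 < v_3 < v_4 < v_5. The simplices of K, each written with vertices in increasing order, are:

  0-simplices (6): [v_0], [v_1], [v_2], [v_3], [v_4], [v_5]
  1-simplices (12): [v_0,v_1], [v_0,v_4], [v_0,v_5], [v_1,v_2], [v_1,v_3], [v_1,v_4], [v_1,v_5], [v_2,v_3], [v_2,v_4], [v_2,v_5], [v_3,v_4], [v_4,v_5]
  2-simplices (6): [v_0,v_1,v_4], [v_0,v_4,v_5], [v_1,v_2,v_3], [v_1,v_2,v_5], [v_1,v_3,v_4], [v_2,v_4,v_5]

Hence C_0 ≅ Z^6, C_1 ≅ Z^12, C_2 ≅ Z^6.

Boundary ∂_1: C_1 → C_0 maps an edge to its endpoints' difference, ∂[p,q] = q − p.
As a 6×12 matrix over Z this has rank 5, with invariant factors (1,1,1,1,1).

Boundary ∂_2: C_2 → C_1 acts by ∂[p,q,r] = [q,r] − [p,r] + [p,q]. For instance
  ∂[v_1,v_2,v_5] = [v_2,v_5] − [v_1,v_5] + [v_1,v_2],
  ∂[v_0,v_1,v_4] = [v_1,v_4] − [v_0,v_4] + [v_0,v_1].
As a 12×6 matrix over Z this has rank 6, with invariant factors (1,1,1,1,1,1).

Now H_k = ker ∂_k / im ∂_{k+1}, so:

  H_0: rank C_0 − rank ∂_1 = 6 − 5 = 1, and the invariant factors of ∂_1 are all 1, so H_0 ≅ Z.
  H_1: rank ker ∂_1 − rank ∂_2 = (12 − 5) − 6 = 1, and the invariant factors of ∂_2 are all 1, so H_1 ≅ Z.
  H_2: rank ker ∂_2 − rank ∂_3 = (6 − 6) − 0 = 0, and there is no ∂_3, so H_2 ≅ 0.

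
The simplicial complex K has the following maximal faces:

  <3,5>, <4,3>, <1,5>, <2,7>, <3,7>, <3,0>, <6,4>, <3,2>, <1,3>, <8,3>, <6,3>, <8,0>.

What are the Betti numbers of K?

Take the total order 0 < 1 < 2 < 3 < 4 < 5 < 6 < 7 < 8 on the vertex set. Then K (dimension 1) consists of the simplices:

  0-simplices (9): [0], [1], [2], [3], [4], [5], [6], [7], [8]
  1-simplices (12): [0,3], [0,8], [1,3], [1,5], [2,3], [2,7], [3,4], [3,5], [3,6], [3,7], [3,8], [4,6]

so the chain groups are C_0 ≅ Z^9, C_1 ≅ Z^12.

The boundary map ∂_1: C_1 → C_0 maps an edge to its endpoints' difference, ∂[p,q] = q − p. For instance
  ∂[1,3] = [3] − [1].
The resulting 9×12 matrix has rank 8, and its Smith normal form has invariant factors (1,1,1,1,1,1,1,1).

From H_k ≅ ker(∂_k) / im(∂_{k+1}) we obtain:

  H_0: rank C_0 − rank ∂_1 = 9 − 8 = 1, and the invariant factors of ∂_1 are all 1, so H_0 ≅ Z.
  H_1: rank ker ∂_1 − rank ∂_2 = (12 − 8) − 0 = 4, and there is no ∂_2, so H_1 ≅ Z^4.

Hence the Betti numbers are b_0 = 1, b_1 = 4.

b_0 = 1, b_1 = 4.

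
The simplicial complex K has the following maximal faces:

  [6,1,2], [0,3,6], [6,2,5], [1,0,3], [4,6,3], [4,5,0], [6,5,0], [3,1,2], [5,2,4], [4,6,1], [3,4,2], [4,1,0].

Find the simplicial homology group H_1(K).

H_1 ≅ Z/2Z.

Take the total order 0 < 1 < 2 < 3 < 4 < 5 < 6 on the vertex set. Then K (dimension 2) consists of the simplices:

  0-simplices (7): [0], [1], [2], [3], [4], [5], [6]
  1-simplices (18): [0,1], [0,3], [0,4], [0,5], [0,6], [1,2], [1,3], [1,4], [1,6], [2,3], [2,4], [2,5], [2,6], [3,4], [3,6], [4,5], [4,6], [5,6]
  2-simplices (12): [0,1,3], [0,1,4], [0,3,6], [0,4,5], [0,5,6], [1,2,3], [1,2,6], [1,4,6], [2,3,4], [2,4,5], [2,5,6], [3,4,6]

Hence C_0 ≅ Z^7, C_1 ≅ Z^18, C_2 ≅ Z^12.

∂_1: C_1 → C_0 is given by ∂[p,q] = [q] − [p].
As a 7×18 matrix over Z this has rank 6, with invariant factors (1,1,1,1,1,1).

Boundary ∂_2: C_2 → C_1 sends each 2-simplex [p,q,r] to [q,r] − [p,r] + [p,q]. For instance
  ∂[2,3,4] = [3,4] − [2,4] + [2,3],
  ∂[1,4,6] = [4,6] − [1,6] + [1,4].
The 18×12 boundary matrix has rank 12 and Smith normal form diag(1,1,1,1,1,1,1,1,1,1,1,2).

Reading off H_k = ker ∂_k / im ∂_{k+1}:

  H_1: rank ker ∂_1 − rank ∂_2 = (18 − 6) − 12 = 0, and ∂_2 has invariant factor 2 > 1, so H_1 ≅ Z/2Z.

(K is a triangulation of the real projective plane RP^2.)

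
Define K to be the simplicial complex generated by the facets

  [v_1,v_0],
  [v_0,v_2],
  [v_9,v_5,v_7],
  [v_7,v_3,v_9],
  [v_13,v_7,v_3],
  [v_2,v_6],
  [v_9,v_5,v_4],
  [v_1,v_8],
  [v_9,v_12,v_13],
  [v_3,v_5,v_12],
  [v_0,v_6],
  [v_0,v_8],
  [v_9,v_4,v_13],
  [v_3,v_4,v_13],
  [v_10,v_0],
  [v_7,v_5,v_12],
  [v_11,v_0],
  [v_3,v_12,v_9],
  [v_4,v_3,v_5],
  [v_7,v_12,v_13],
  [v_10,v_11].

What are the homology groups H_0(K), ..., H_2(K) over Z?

Order the vertices as v_0 < v_1 < v_2 < v_3 < v_4 < v_5 < v_6 < v_7 < v_8 < v_9 < v_10 < v_11 < v_12 < v_13. Listing each simplex with vertices in this order, K has dimension 2 with simplices:

  0-simplices (14): [v_0], [v_1], [v_2], [v_3], [v_4], [v_5], [v_6], [v_7], [v_8], [v_9], [v_10], [v_11], [v_12], [v_13]
  1-simplices (27): (27 of them)
  2-simplices (12): (12 of them)

giving chain groups C_0 ≅ Z^14, C_1 ≅ Z^27, C_2 ≅ Z^12.

The boundary map ∂_1: C_1 → C_0 is given by ∂[p,q] = [q] − [p].
The resulting 14×27 matrix has rank 12, and its Smith normal form has invariant factors (1,1,1,1,1,1,1,1,1,1,1,1).

Boundary ∂_2: C_2 → C_1 acts by ∂[p,q,r] = [q,r] − [p,r] + [p,q]. For instance
  ∂[v_4,v_5,v_9] = [v_5,v_9] − [v_4,v_9] + [v_4,v_5],
  ∂[v_7,v_12,v_13] = [v_12,v_13] − [v_7,v_13] + [v_7,v_12].
The 27×12 boundary matrix has rank 12 and Smith normal form diag(1,1,1,1,1,1,1,1,1,1,1,2).

Computing H_k = (kernel of ∂_k) / (image of ∂_{k+1}):

  H_0: rank C_0 − rank ∂_1 = 14 − 12 = 2, and the invariant factors of ∂_1 are all 1, so H_0 ≅ Z^2.
  H_1: rank ker ∂_1 − rank ∂_2 = (27 − 12) − 12 = 3, and ∂_2 has invariant factor 2 > 1, so H_1 ≅ Z^3 ⊕ Z/2Z.
  H_2: rank ker ∂_2 − rank ∂_3 = (12 − 12) − 0 = 0, and there is no ∂_3, so H_2 ≅ 0.

As a check, the Euler characteristic is 14 − 27 + 12 = -1, which agrees with 2 − 3 + 0 = -1.

H_0 ≅ Z^2,  H_1 ≅ Z^3 ⊕ Z/2Z,  H_2 = 0.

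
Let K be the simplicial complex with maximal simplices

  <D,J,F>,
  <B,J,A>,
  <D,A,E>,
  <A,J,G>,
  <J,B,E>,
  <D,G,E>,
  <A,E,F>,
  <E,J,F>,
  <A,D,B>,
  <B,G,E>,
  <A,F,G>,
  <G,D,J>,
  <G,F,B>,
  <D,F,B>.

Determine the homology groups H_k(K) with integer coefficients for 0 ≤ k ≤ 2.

Order the vertices as A < B < D < E < F < G < J. Listing each simplex with vertices in this order, K has dimension 2 with simplices:

  0-simplices (7): A, B, D, E, F, G, J
  1-simplices (21): AB, AD, AE, AF, AG, AJ, BD, BE, BF, BG, BJ, DE, DF, DG, DJ, EF, EG, EJ, FG, FJ, GJ
  2-simplices (14): ABD, ABJ, ADE, AEF, AFG, AGJ, BDF, BEG, BEJ, BFG, DEG, DFJ, DGJ, EFJ

giving chain groups C_0 ≅ Z^7, C_1 ≅ Z^21, C_2 ≅ Z^14.

Boundary ∂_1: C_1 → C_0 maps an edge to its endpoints' difference, ∂[p,q] = q − p. For instance
  ∂GJ = J − G.
The 7×21 boundary matrix has rank 6 and Smith normal form diag(1,1,1,1,1,1).

Boundary ∂_2: C_2 → C_1 sends each 2-simplex [p,q,r] to [q,r] − [p,r] + [p,q]. For instance
  ∂BFG = FG − BG + BF,
  ∂AFG = FG − AG + AF.
The 21×14 boundary matrix has rank 13 and Smith normal form diag(1,1,1,1,1,1,1,1,1,1,1,1,1).

Reading off H_k = ker ∂_k / im ∂_{k+1}:

  H_0: rank C_0 − rank ∂_1 = 7 − 6 = 1, and the invariant factors of ∂_1 are all 1, so H_0 = Z.
  H_1: rank ker ∂_1 − rank ∂_2 = (21 − 6) − 13 = 2, and the invariant factors of ∂_2 are all 1, so H_1 = Z^2.
  H_2: rank ker ∂_2 − rank ∂_3 = (14 − 13) − 0 = 1, and there is no ∂_3, so H_2 = Z.

H_0 = Z,  H_1 = Z^2,  H_2 = Z.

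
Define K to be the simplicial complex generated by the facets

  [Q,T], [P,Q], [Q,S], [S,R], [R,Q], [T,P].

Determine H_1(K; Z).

Order the vertices as P < Q < R < S < T. Listing each simplex with vertices in this order, K has dimension 1 with simplices:

  0-simplices (5): P, Q, R, S, T
  1-simplices (6): PQ, PT, QR, QS, QT, RS

so the chain groups are C_0 ≅ Z^5, C_1 ≅ Z^6.

Boundary ∂_1: C_1 → C_0 maps an edge to its endpoints' difference, ∂[p,q] = q − p.
The 5×6 boundary matrix has rank 4 and Smith normal form diag(1,1,1,1).

Now H_k = ker ∂_k / im ∂_{k+1}, so:

  H_1: rank ker ∂_1 − rank ∂_2 = (6 − 4) − 0 = 2, and there is no ∂_2, so H_1 = Z^2.

H_1 ≅ Z^2.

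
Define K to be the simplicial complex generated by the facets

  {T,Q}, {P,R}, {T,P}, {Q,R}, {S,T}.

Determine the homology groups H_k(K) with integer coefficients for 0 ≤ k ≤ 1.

H_0 ≅ Z,  H_1 ≅ Z.

Fix the vertex order P < Q < R < S < T and write every simplex with vertices in increasing order. Then dim K = 1 and the simplices of K are:

  0-simplices (5): P, Q, R, S, T
  1-simplices (5): PR, PT, QR, QT, ST

so the chain groups are C_0 ≅ Z^5, C_1 ≅ Z^5.

Boundary ∂_1: C_1 → C_0 sends each edge [p,q] (with p < q) to q − p. For instance
  ∂PT = T − P.
This gives a 5×5 integer matrix of rank 4; reducing to Smith normal form yields diagonal entries (1,1,1,1).

Computing H_k = (kernel of ∂_k) / (image of ∂_{k+1}):

  H_0: rank C_0 − rank ∂_1 = 5 − 4 = 1, and the invariant factors of ∂_1 are all 1, so H_0 ≅ Z.
  H_1: rank ker ∂_1 − rank ∂_2 = (5 − 4) − 0 = 1, and there is no ∂_2, so H_1 ≅ Z.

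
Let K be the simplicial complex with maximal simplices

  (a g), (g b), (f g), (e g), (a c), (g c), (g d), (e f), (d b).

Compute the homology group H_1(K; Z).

Order the vertices as a < b < c < d < e < f < g. Listing each simplex with vertices in this order, K has dimension 1 with simplices:

  0-simplices (7): a, b, c, d, e, f, g
  1-simplices (9): ac, ag, bd, bg, cg, dg, ef, eg, fg

Hence C_0 ≅ Z^7, C_1 ≅ Z^9.

Boundary ∂_1: C_1 → C_0 maps an edge to its endpoints' difference, ∂[p,q] = q − p.
The 7×9 boundary matrix has rank 6 and Smith normal form diag(1,1,1,1,1,1).

Reading off H_k = ker ∂_k / im ∂_{k+1}:

  H_1: rank ker ∂_1 − rank ∂_2 = (9 − 6) − 0 = 3, and there is no ∂_2, so H_1 ≅ Z^3.

(K is a triangulation of a wedge of 3 circles.)

H_1 ≅ Z^3.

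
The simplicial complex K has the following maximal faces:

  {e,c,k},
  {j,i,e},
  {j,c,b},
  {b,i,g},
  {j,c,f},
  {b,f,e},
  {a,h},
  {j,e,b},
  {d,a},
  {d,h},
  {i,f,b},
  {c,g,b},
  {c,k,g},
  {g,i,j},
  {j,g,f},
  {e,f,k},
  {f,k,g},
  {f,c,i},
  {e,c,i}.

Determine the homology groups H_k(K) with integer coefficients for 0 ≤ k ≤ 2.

H_0 ≅ Z^2,  H_1 ≅ Z^3,  H_2 ≅ Z.

Order the vertices as a < b < c < d < e < f < g < h < i < j < k. Listing each simplex with vertices in this order, K has dimension 2 with simplices:

  0-simplices (11): a, b, c, d, e, f, g, h, i, j, k
  1-simplices (27): ad, ah, bc, be, bf, bg, bi, bj, ce, cf, cg, ci, cj, ck, dh, ef, ei, ej, ek, fg, fi, fj, fk, gi, gj, gk, ij
  2-simplices (16): bcg, bcj, bef, bej, bfi, bgi, cei, cek, cfi, cfj, cgk, efk, eij, fgj, fgk, gij

so the chain groups are C_0 ≅ Z^11, C_1 ≅ Z^27, C_2 ≅ Z^16.

∂_1: C_1 → C_0 maps an edge to its endpoints' difference, ∂[p,q] = q − p. For instance
  ∂be = e − b.
As a 11×27 matrix over Z this has rank 9, with invariant factors (1,1,1,1,1,1,1,1,1).

∂_2: C_2 → C_1 maps a triangle to the signed sum of its edges. For instance
  ∂bef = ef − bf + be,
  ∂fgk = gk − fk + fg.
This gives a 27×16 integer matrix of rank 15; reducing to Smith normal form yields diagonal entries (1,1,1,1,1,1,1,1,1,1,1,1,1,1,1).

Reading off H_k = ker ∂_k / im ∂_{k+1}:

  H_0: rank C_0 − rank ∂_1 = 11 − 9 = 2, and the invariant factors of ∂_1 are all 1, so H_0 = Z^2.
  H_1: rank ker ∂_1 − rank ∂_2 = (27 − 9) − 15 = 3, and the invariant factors of ∂_2 are all 1, so H_1 = Z^3.
  H_2: rank ker ∂_2 − rank ∂_3 = (16 − 15) − 0 = 1, and there is no ∂_3, so H_2 = Z.

As a check, the Euler characteristic is 11 − 27 + 16 = 0, which agrees with 2 − 3 + 1 = 0.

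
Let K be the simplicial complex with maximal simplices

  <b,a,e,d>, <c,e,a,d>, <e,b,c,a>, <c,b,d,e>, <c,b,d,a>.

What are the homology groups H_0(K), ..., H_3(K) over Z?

Take the total order a < b < c < d < e on the vertex set. Then K (dimension 3) consists of the simplices:

  0-simplices (5): a, b, c, d, e
  1-simplices (10): ab, ac, ad, ae, bc, bd, be, cd, ce, de
  2-simplices (10): abc, abd, abe, acd, ace, ade, bcd, bce, bde, cde
  3-simplices (5): abcd, abce, abde, acde, bcde

so the chain groups are C_0 ≅ Z^5, C_1 ≅ Z^10, C_2 ≅ Z^10, C_3 ≅ Z^5.

The boundary map ∂_1: C_1 → C_0 is given by ∂[p,q] = [q] − [p].
This gives a 5×10 integer matrix of rank 4; reducing to Smith normal form yields diagonal entries (1,1,1,1).

Boundary ∂_2: C_2 → C_1 maps a triangle to the signed sum of its edges. For instance
  ∂bcd = cd − bd + bc,
  ∂ace = ce − ae + ac.
This gives a 10×10 integer matrix of rank 6; reducing to Smith normal form yields diagonal entries (1,1,1,1,1,1).

Boundary ∂_3: C_3 → C_2 sends each 3-simplex σ to the alternating sum Σ_i (−1)^i (σ with its i-th vertex removed). For instance
  ∂acde = cde − ade + ace − acd,
  ∂abcd = bcd − acd + abd − abc.
This gives a 10×5 integer matrix of rank 4; reducing to Smith normal form yields diagonal entries (1,1,1,1).

Reading off H_k = ker ∂_k / im ∂_{k+1}:

  H_0: rank C_0 − rank ∂_1 = 5 − 4 = 1, and the invariant factors of ∂_1 are all 1, so H_0 ≅ Z.
  H_1: rank ker ∂_1 − rank ∂_2 = (10 − 4) − 6 = 0, and the invariant factors of ∂_2 are all 1, so H_1 ≅ 0.
  H_2: rank ker ∂_2 − rank ∂_3 = (10 − 6) − 4 = 0, and the invariant factors of ∂_3 are all 1, so H_2 ≅ 0.
  H_3: rank ker ∂_3 − rank ∂_4 = (5 − 4) − 0 = 1, and there is no ∂_4, so H_3 ≅ Z.

As a check, the Euler characteristic is 5 − 10 + 10 − 5 = 0, which agrees with 1 − 0 + 0 − 1 = 0.
(K is a triangulation of the 3-sphere S^3.)

H_0 ≅ Z,  H_1 = 0,  H_2 = 0,  H_3 ≅ Z.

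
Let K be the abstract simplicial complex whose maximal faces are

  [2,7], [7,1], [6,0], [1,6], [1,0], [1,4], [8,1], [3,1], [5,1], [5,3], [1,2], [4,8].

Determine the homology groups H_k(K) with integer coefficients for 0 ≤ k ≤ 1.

K has 9 vertices, 12 edges.
rank ∂_0 = 0, rank ∂_1 = 8 ⇒ b_0 = 9 − 0 − 8 = 1; all invariant factors of ∂_1 are 1 so no torsion. So H_0 ≅ Z.
rank ∂_1 = 8, rank ∂_2 = 0 ⇒ b_1 = 12 − 8 − 0 = 4. So H_1 ≅ Z^4.

H_0 ≅ Z,  H_1 ≅ Z^4.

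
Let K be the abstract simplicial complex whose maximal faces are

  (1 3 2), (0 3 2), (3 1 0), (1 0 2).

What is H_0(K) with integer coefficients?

Take the total order 0 < 1 < 2 < 3 on the vertex set. Then K (dimension 2) consists of the simplices:

  0-simplices (4): [0], [1], [2], [3]
  1-simplices (6): [0,1], [0,2], [0,3], [1,2], [1,3], [2,3]
  2-simplices (4): [0,1,2], [0,1,3], [0,2,3], [1,2,3]

giving chain groups C_0 ≅ Z^4, C_1 ≅ Z^6, C_2 ≅ Z^4.

The boundary map ∂_1: C_1 → C_0 is given by ∂[p,q] = [q] − [p].
The resulting 4×6 matrix has rank 3, and its Smith normal form has invariant factors (1,1,1).

The boundary map ∂_2: C_2 → C_1 maps a triangle to the signed sum of its edges. For instance
  ∂[0,2,3] = [2,3] − [0,3] + [0,2],
  ∂[0,1,3] = [1,3] − [0,3] + [0,1].
The resulting 6×4 matrix has rank 3, and its Smith normal form has invariant factors (1,1,1).

Computing H_k = (kernel of ∂_k) / (image of ∂_{k+1}):

  H_0: rank C_0 − rank ∂_1 = 4 − 3 = 1, and the invariant factors of ∂_1 are all 1, so H_0 = Z.

(K is a triangulation of the 2-sphere S^2.)

H_0 = Z.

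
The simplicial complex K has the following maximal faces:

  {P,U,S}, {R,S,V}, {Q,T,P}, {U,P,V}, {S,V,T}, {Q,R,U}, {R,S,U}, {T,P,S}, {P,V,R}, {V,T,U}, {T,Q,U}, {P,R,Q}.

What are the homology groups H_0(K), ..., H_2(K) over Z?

H_0 ≅ Z,  H_1 ≅ Z/2,  H_2 = 0.

We work with the vertex ordering P < Q < R < S < T < U < V. The simplices of K, each written with vertices in increasing order, are:

  0-simplices (7): P, Q, R, S, T, U, V
  1-simplices (18): PQ, PR, PS, PT, PU, PV, QR, QT, QU, RS, RU, RV, ST, SU, SV, TU, TV, UV
  2-simplices (12): PQR, PQT, PRV, PST, PSU, PUV, QRU, QTU, RSU, RSV, STV, TUV

Hence C_0 ≅ Z^7, C_1 ≅ Z^18, C_2 ≅ Z^12.

Boundary ∂_1: C_1 → C_0 is given by ∂[p,q] = [q] − [p]. For instance
  ∂TU = U − T.
This gives a 7×18 integer matrix of rank 6; reducing to Smith normal form yields diagonal entries (1,1,1,1,1,1).

∂_2: C_2 → C_1 sends each 2-simplex [p,q,r] to [q,r] − [p,r] + [p,q]. For instance
  ∂PQT = QT − PT + PQ,
  ∂QRU = RU − QU + QR.
The resulting 18×12 matrix has rank 12, and its Smith normal form has invariant factors (1,1,1,1,1,1,1,1,1,1,1,2).

Computing H_k = (kernel of ∂_k) / (image of ∂_{k+1}):

  H_0: rank C_0 − rank ∂_1 = 7 − 6 = 1, and the invariant factors of ∂_1 are all 1, so H_0 ≅ Z.
  H_1: rank ker ∂_1 − rank ∂_2 = (18 − 6) − 12 = 0, and ∂_2 has invariant factor 2 > 1, so H_1 ≅ Z/2.
  H_2: rank ker ∂_2 − rank ∂_3 = (12 − 12) − 0 = 0, and there is no ∂_3, so H_2 ≅ 0.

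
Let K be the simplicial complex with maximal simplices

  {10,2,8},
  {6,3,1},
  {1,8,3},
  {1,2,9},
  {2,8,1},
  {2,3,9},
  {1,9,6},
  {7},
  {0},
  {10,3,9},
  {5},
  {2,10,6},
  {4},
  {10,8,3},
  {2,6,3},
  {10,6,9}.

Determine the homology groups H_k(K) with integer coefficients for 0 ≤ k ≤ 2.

Order the vertices as 0 < 1 < 2 < 3 < 4 < 5 < 6 < 7 < 8 < 9 < 10. Listing each simplex with vertices in this order, K has dimension 2 with simplices:

  0-simplices (11): [0], [1], [2], [3], [4], [5], [6], [7], [8], [9], [10]
  1-simplices (18): [1,2], [1,3], [1,6], [1,8], [1,9], [2,3], [2,6], [2,8], [2,9], [2,10], [3,6], [3,8], [3,9], [3,10], [6,9], [6,10], [8,10], [9,10]
  2-simplices (12): [1,2,8], [1,2,9], [1,3,6], [1,3,8], [1,6,9], [2,3,6], [2,3,9], [2,6,10], [2,8,10], [3,8,10], [3,9,10], [6,9,10]

so the chain groups are C_0 ≅ Z^11, C_1 ≅ Z^18, C_2 ≅ Z^12.

Boundary ∂_1: C_1 → C_0 is given by ∂[p,q] = [q] − [p]. For instance
  ∂[2,8] = [8] − [2].
As a 11×18 matrix over Z this has rank 6, with invariant factors (1,1,1,1,1,1).

The boundary map ∂_2: C_2 → C_1 acts by ∂[p,q,r] = [q,r] − [p,r] + [p,q]. For instance
  ∂[2,6,10] = [6,10] − [2,10] + [2,6],
  ∂[1,2,9] = [2,9] − [1,9] + [1,2].
As a 18×12 matrix over Z this has rank 12, with invariant factors (1,1,1,1,1,1,1,1,1,1,1,2).

From H_k ≅ ker(∂_k) / im(∂_{k+1}) we obtain:

  H_0: rank C_0 − rank ∂_1 = 11 − 6 = 5, and the invariant factors of ∂_1 are all 1, so H_0 = Z^5.
  H_1: rank ker ∂_1 − rank ∂_2 = (18 − 6) − 12 = 0, and ∂_2 has invariant factor 2 > 1, so H_1 = Z/2.
  H_2: rank ker ∂_2 − rank ∂_3 = (12 − 12) − 0 = 0, and there is no ∂_3, so H_2 = 0.

As a check, the Euler characteristic is 11 − 18 + 12 = 5, which agrees with 5 − 0 + 0 = 5.
(K is a triangulation of the disjoint union of a set of 4 points and the real projective plane RP^2.)

H_0 = Z^5,  H_1 = Z/2,  H_2 = 0.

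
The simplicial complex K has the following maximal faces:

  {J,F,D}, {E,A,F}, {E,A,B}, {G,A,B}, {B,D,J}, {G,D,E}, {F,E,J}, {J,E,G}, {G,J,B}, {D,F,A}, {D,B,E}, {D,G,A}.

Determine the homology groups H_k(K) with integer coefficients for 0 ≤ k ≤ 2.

Order the vertices as A < B < D < E < F < G < J. Listing each simplex with vertices in this order, K has dimension 2 with simplices:

  0-simplices (7): A, B, D, E, F, G, J
  1-simplices (18): AB, AD, AE, AF, AG, BD, BE, BG, BJ, DE, DF, DG, DJ, EF, EG, EJ, FJ, GJ
  2-simplices (12): ABE, ABG, ADF, ADG, AEF, BDE, BDJ, BGJ, DEG, DFJ, EFJ, EGJ

giving chain groups C_0 ≅ Z^7, C_1 ≅ Z^18, C_2 ≅ Z^12.

The boundary map ∂_1: C_1 → C_0 sends each edge [p,q] (with p < q) to q − p.
The 7×18 boundary matrix has rank 6 and Smith normal form diag(1,1,1,1,1,1).

The boundary map ∂_2: C_2 → C_1 sends each 2-simplex [p,q,r] to [q,r] − [p,r] + [p,q]. For instance
  ∂ABE = BE − AE + AB,
  ∂BGJ = GJ − BJ + BG.
This gives a 18×12 integer matrix of rank 12; reducing to Smith normal form yields diagonal entries (1,1,1,1,1,1,1,1,1,1,1,2).

Computing H_k = (kernel of ∂_k) / (image of ∂_{k+1}):

  H_0: rank C_0 − rank ∂_1 = 7 − 6 = 1, and the invariant factors of ∂_1 are all 1, so H_0 ≅ Z.
  H_1: rank ker ∂_1 − rank ∂_2 = (18 − 6) − 12 = 0, and ∂_2 has invariant factor 2 > 1, so H_1 ≅ Z/2.
  H_2: rank ker ∂_2 − rank ∂_3 = (12 − 12) − 0 = 0, and there is no ∂_3, so H_2 ≅ 0.

As a check, the Euler characteristic is 7 − 18 + 12 = 1, which agrees with 1 − 0 + 0 = 1.

H_0 = Z,  H_1 = Z/2,  H_2 = 0.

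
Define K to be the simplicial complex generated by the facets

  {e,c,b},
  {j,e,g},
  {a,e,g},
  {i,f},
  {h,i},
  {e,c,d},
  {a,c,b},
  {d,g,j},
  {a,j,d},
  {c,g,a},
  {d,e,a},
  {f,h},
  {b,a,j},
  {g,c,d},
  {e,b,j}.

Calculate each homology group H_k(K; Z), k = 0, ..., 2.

H_0 = Z^2,  H_1 = Z ⊕ Z_2,  H_2 = 0.

Fix the vertex order a < b < c < d < e < f < g < h < i < j and write every simplex with vertices in increasing order. Then dim K = 2 and the simplices of K are:

  0-simplices (10): a, b, c, d, e, f, g, h, i, j
  1-simplices (21): ab, ac, ad, ae, ag, aj, bc, be, bj, cd, ce, cg, de, dg, dj, eg, ej, fh, fi, gj, hi
  2-simplices (12): abc, abj, acg, ade, adj, aeg, bce, bej, cde, cdg, dgj, egj

Hence C_0 ≅ Z^10, C_1 ≅ Z^21, C_2 ≅ Z^12.

Boundary ∂_1: C_1 → C_0 is given by ∂[p,q] = [q] − [p]. For instance
  ∂ce = e − c.
The 10×21 boundary matrix has rank 8 and Smith normal form diag(1,1,1,1,1,1,1,1).

Boundary ∂_2: C_2 → C_1 sends each 2-simplex [p,q,r] to [q,r] − [p,r] + [p,q]. For instance
  ∂abc = bc − ac + ab,
  ∂cdg = dg − cg + cd.
As a 21×12 matrix over Z this has rank 12, with invariant factors (1,1,1,1,1,1,1,1,1,1,1,2).

From H_k ≅ ker(∂_k) / im(∂_{k+1}) we obtain:

  H_0: rank C_0 − rank ∂_1 = 10 − 8 = 2, and the invariant factors of ∂_1 are all 1, so H_0 ≅ Z^2.
  H_1: rank ker ∂_1 − rank ∂_2 = (21 − 8) − 12 = 1, and ∂_2 has invariant factor 2 > 1, so H_1 ≅ Z ⊕ Z_2.
  H_2: rank ker ∂_2 − rank ∂_3 = (12 − 12) − 0 = 0, and there is no ∂_3, so H_2 ≅ 0.

As a check, the Euler characteristic is 10 − 21 + 12 = 1, which agrees with 2 − 1 + 0 = 1.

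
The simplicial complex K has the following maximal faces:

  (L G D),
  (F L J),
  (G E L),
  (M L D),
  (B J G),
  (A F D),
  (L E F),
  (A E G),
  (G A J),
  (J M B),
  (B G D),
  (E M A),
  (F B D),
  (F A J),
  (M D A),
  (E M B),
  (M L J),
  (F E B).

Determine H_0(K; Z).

H_0 ≅ Z.

We work with the vertex ordering A < B < D < E < F < G < J < L < M. The simplices of K, each written with vertices in increasing order, are:

  0-simplices (9): A, B, D, E, F, G, J, L, M
  1-simplices (27): AD, AE, AF, AG, AJ, AM, BD, BE, BF, BG, BJ, BM, DF, DG, DL, DM, EF, EG, EL, EM, FJ, FL, GJ, GL, JL, JM, LM
  2-simplices (18): ADF, ADM, AEG, AEM, AFJ, AGJ, BDF, BDG, BEF, BEM, BGJ, BJM, DGL, DLM, EFL, EGL, FJL, JLM

Hence C_0 ≅ Z^9, C_1 ≅ Z^27, C_2 ≅ Z^18.

∂_1: C_1 → C_0 maps an edge to its endpoints' difference, ∂[p,q] = q − p.
The resulting 9×27 matrix has rank 8, and its Smith normal form has invariant factors (1,1,1,1,1,1,1,1).

∂_2: C_2 → C_1 acts by ∂[p,q,r] = [q,r] − [p,r] + [p,q]. For instance
  ∂AEM = EM − AM + AE,
  ∂FJL = JL − FL + FJ.
The resulting 27×18 matrix has rank 17, and its Smith normal form has invariant factors (1,1,1,1,1,1,1,1,1,1,1,1,1,1,1,1,1).

Reading off H_k = ker ∂_k / im ∂_{k+1}:

  H_0: rank C_0 − rank ∂_1 = 9 − 8 = 1, and the invariant factors of ∂_1 are all 1, so H_0 = Z.

(K is a triangulation of the torus T^2.)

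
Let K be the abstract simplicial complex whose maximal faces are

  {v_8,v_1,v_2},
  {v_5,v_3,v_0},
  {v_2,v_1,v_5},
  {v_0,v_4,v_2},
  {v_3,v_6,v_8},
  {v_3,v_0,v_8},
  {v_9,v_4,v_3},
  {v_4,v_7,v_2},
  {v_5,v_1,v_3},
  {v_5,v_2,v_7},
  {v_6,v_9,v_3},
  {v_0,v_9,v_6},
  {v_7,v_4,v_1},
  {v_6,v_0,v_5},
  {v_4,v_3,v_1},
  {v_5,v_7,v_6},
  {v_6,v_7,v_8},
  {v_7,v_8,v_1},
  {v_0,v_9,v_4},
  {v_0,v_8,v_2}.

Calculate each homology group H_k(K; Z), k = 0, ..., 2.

H_0 = Z,  H_1 = Z ⊕ Z/2,  H_2 = 0.

Fix the vertex order v_0 < v_1 < v_2 < v_3 < v_4 < v_5 < v_6 < v_7 < v_8 < v_9 and write every simplex with vertices in increasing order. Then dim K = 2 and the simplices of K are:

  0-simplices (10): [v_0], [v_1], [v_2], [v_3], [v_4], [v_5], [v_6], [v_7], [v_8], [v_9]
  1-simplices (30): (30 of them)
  2-simplices (20): (20 of them)

giving chain groups C_0 ≅ Z^10, C_1 ≅ Z^30, C_2 ≅ Z^20.

∂_1: C_1 → C_0 sends each edge [p,q] (with p < q) to q − p.
The resulting 10×30 matrix has rank 9, and its Smith normal form has invariant factors (1,1,1,1,1,1,1,1,1).

The boundary map ∂_2: C_2 → C_1 sends each 2-simplex [p,q,r] to [q,r] − [p,r] + [p,q]. For instance
  ∂[v_5,v_6,v_7] = [v_6,v_7] − [v_5,v_7] + [v_5,v_6],
  ∂[v_1,v_4,v_7] = [v_4,v_7] − [v_1,v_7] + [v_1,v_4].
This gives a 30×20 integer matrix of rank 20; reducing to Smith normal form yields diagonal entries (1,1,1,1,1,1,1,1,1,1,1,1,1,1,1,1,1,1,1,2).

Computing H_k = (kernel of ∂_k) / (image of ∂_{k+1}):

  H_0: rank C_0 − rank ∂_1 = 10 − 9 = 1, and the invariant factors of ∂_1 are all 1, so H_0 = Z.
  H_1: rank ker ∂_1 − rank ∂_2 = (30 − 9) − 20 = 1, and ∂_2 has invariant factor 2 > 1, so H_1 = Z ⊕ Z/2.
  H_2: rank ker ∂_2 − rank ∂_3 = (20 − 20) − 0 = 0, and there is no ∂_3, so H_2 = 0.

As a check, the Euler characteristic is 10 − 30 + 20 = 0, which agrees with 1 − 1 + 0 = 0.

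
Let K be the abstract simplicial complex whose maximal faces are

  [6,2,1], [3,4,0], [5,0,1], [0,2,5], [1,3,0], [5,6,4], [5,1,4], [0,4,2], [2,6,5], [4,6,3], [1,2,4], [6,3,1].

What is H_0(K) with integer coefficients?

H_0 ≅ Z.

Order the vertices as 0 < 1 < 2 < 3 < 4 < 5 < 6. Listing each simplex with vertices in this order, K has dimension 2 with simplices:

  0-simplices (7): [0], [1], [2], [3], [4], [5], [6]
  1-simplices (18): [0,1], [0,2], [0,3], [0,4], [0,5], [1,2], [1,3], [1,4], [1,5], [1,6], [2,4], [2,5], [2,6], [3,4], [3,6], [4,5], [4,6], [5,6]
  2-simplices (12): [0,1,3], [0,1,5], [0,2,4], [0,2,5], [0,3,4], [1,2,4], [1,2,6], [1,3,6], [1,4,5], [2,5,6], [3,4,6], [4,5,6]

Hence C_0 ≅ Z^7, C_1 ≅ Z^18, C_2 ≅ Z^12.

Boundary ∂_1: C_1 → C_0 sends each edge [p,q] (with p < q) to q − p. For instance
  ∂[1,5] = [5] − [1].
The 7×18 boundary matrix has rank 6 and Smith normal form diag(1,1,1,1,1,1).

Boundary ∂_2: C_2 → C_1 acts by ∂[p,q,r] = [q,r] − [p,r] + [p,q]. For instance
  ∂[0,1,5] = [1,5] − [0,5] + [0,1],
  ∂[1,4,5] = [4,5] − [1,5] + [1,4].
The 18×12 boundary matrix has rank 12 and Smith normal form diag(1,1,1,1,1,1,1,1,1,1,1,2).

Reading off H_k = ker ∂_k / im ∂_{k+1}:

  H_0: rank C_0 − rank ∂_1 = 7 − 6 = 1, and the invariant factors of ∂_1 are all 1, so H_0 ≅ Z.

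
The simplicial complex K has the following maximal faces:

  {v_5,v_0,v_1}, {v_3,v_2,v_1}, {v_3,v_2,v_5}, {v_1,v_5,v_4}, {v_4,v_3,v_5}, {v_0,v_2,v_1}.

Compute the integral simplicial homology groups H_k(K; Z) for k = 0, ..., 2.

Order the vertices as v_0 < v_1 < v_2 < v_3 < v_4 < v_5. Listing each simplex with vertices in this order, K has dimension 2 with simplices:

  0-simplices (6): [v_0], [v_1], [v_2], [v_3], [v_4], [v_5]
  1-simplices (12): [v_0,v_1], [v_0,v_2], [v_0,v_5], [v_1,v_2], [v_1,v_3], [v_1,v_4], [v_1,v_5], [v_2,v_3], [v_2,v_5], [v_3,v_4], [v_3,v_5], [v_4,v_5]
  2-simplices (6): [v_0,v_1,v_2], [v_0,v_1,v_5], [v_1,v_2,v_3], [v_1,v_4,v_5], [v_2,v_3,v_5], [v_3,v_4,v_5]

Hence C_0 ≅ Z^6, C_1 ≅ Z^12, C_2 ≅ Z^6.

∂_1: C_1 → C_0 is given by ∂[p,q] = [q] − [p].
The 6×12 boundary matrix has rank 5 and Smith normal form diag(1,1,1,1,1).

The boundary map ∂_2: C_2 → C_1 maps a triangle to the signed sum of its edges. For instance
  ∂[v_0,v_1,v_5] = [v_1,v_5] − [v_0,v_5] + [v_0,v_1],
  ∂[v_3,v_4,v_5] = [v_4,v_5] − [v_3,v_5] + [v_3,v_4].
The resulting 12×6 matrix has rank 6, and its Smith normal form has invariant factors (1,1,1,1,1,1).

Now H_k = ker ∂_k / im ∂_{k+1}, so:

  H_0: rank C_0 − rank ∂_1 = 6 − 5 = 1, and the invariant factors of ∂_1 are all 1, so H_0 = Z.
  H_1: rank ker ∂_1 − rank ∂_2 = (12 − 5) − 6 = 1, and the invariant factors of ∂_2 are all 1, so H_1 = Z.
  H_2: rank ker ∂_2 − rank ∂_3 = (6 − 6) − 0 = 0, and there is no ∂_3, so H_2 = 0.

As a check, the Euler characteristic is 6 − 12 + 6 = 0, which agrees with 1 − 1 + 0 = 0.
(K is a triangulation of the cylinder S^1 x I.)

H_0 ≅ Z,  H_1 ≅ Z,  H_2 = 0.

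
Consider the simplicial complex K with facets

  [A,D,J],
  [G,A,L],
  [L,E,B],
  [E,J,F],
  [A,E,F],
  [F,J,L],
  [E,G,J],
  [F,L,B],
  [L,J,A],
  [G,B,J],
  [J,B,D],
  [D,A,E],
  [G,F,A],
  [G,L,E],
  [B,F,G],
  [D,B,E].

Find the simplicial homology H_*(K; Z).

H_0 = Z,  H_1 = Z^2,  H_2 = Z.

Take the total order A < B < D < E < F < G < J < L on the vertex set. Then K (dimension 2) consists of the simplices:

  0-simplices (8): A, B, D, E, F, G, J, L
  1-simplices (24): AD, AE, AF, AG, AJ, AL, BD, BE, BF, BG, BJ, BL, DE, DJ, EF, EG, EJ, EL, FG, FJ, FL, GJ, GL, JL
  2-simplices (16): ADE, ADJ, AEF, AFG, AGL, AJL, BDE, BDJ, BEL, BFG, BFL, BGJ, EFJ, EGJ, EGL, FJL

giving chain groups C_0 ≅ Z^8, C_1 ≅ Z^24, C_2 ≅ Z^16.

∂_1: C_1 → C_0 maps an edge to its endpoints' difference, ∂[p,q] = q − p.
The 8×24 boundary matrix has rank 7 and Smith normal form diag(1,1,1,1,1,1,1).

The boundary map ∂_2: C_2 → C_1 maps a triangle to the signed sum of its edges. For instance
  ∂BDE = DE − BE + BD,
  ∂BEL = EL − BL + BE.
This gives a 24×16 integer matrix of rank 15; reducing to Smith normal form yields diagonal entries (1,1,1,1,1,1,1,1,1,1,1,1,1,1,1).

Now H_k = ker ∂_k / im ∂_{k+1}, so:

  H_0: rank C_0 − rank ∂_1 = 8 − 7 = 1, and the invariant factors of ∂_1 are all 1, so H_0 = Z.
  H_1: rank ker ∂_1 − rank ∂_2 = (24 − 7) − 15 = 2, and the invariant factors of ∂_2 are all 1, so H_1 = Z^2.
  H_2: rank ker ∂_2 − rank ∂_3 = (16 − 15) − 0 = 1, and there is no ∂_3, so H_2 = Z.

As a check, the Euler characteristic is 8 − 24 + 16 = 0, which agrees with 1 − 2 + 1 = 0.
(K is a triangulation of the torus T^2.)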